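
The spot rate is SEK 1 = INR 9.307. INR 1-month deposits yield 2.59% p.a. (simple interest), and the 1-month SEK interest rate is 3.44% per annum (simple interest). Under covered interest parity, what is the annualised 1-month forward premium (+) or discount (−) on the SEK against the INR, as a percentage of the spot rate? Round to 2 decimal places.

T = 1/12 years.
CIP forward (INR per SEK) = 9.307 × 1.0021583/1.0028667 = 9.300426.
(F − S)/S ÷ T = (9.300426 − 9.307)/9.307/(1/12) = -0.008476 → -0.85%.

-0.85%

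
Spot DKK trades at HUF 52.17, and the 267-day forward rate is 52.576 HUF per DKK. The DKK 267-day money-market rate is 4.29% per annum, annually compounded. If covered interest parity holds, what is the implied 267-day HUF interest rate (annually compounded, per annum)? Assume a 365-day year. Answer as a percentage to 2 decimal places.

T = 267/365 years.
By CIP, F/S equals the HUF-to-DKK growth ratio: 52.576/52.17 = 1.0077823.
The DKK side grows by (1 + 0.0429)^(267/365) = 1.0312041.
So the HUF growth factor = 1.0392292.
Annualise: 1.0392292^(365/267) − 1 = 0.054011 = 5.40%.

5.40%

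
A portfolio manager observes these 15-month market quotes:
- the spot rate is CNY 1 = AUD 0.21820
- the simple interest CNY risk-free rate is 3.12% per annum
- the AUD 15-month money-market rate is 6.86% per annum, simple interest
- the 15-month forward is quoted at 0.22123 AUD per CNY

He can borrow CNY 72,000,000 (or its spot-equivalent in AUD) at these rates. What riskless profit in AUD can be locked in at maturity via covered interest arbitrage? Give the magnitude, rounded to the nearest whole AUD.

AUD 507,793

T = 15/12 years.
Route A — deposit CNY, sell forward: 72,000,000 × 1.039000 × 0.22123 = AUD 16,549,773.84.
Route B — convert at spot, deposit AUD: 72,000,000 × 0.21820 × 1.085750 = AUD 17,057,566.80.
The quoted forward undervalues CNY, so borrow CNY, convert to AUD at spot, deposit the AUD at 6.86%, and buy CNY forward at 0.22123 to cover the loan.
Arbitrage profit = |16,549,773.84 − 17,057,566.80| = AUD 507,793.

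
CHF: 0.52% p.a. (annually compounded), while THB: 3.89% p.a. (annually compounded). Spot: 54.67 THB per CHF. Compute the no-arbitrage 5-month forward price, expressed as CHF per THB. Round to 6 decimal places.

0.018042

T = 5/12 years.
Growth of 1 THB over T: (1 + 0.0389)^(5/12) = 1.0160281.
CHF accumulates by (1 + 0.0052)^(5/12) = 1.0021634.
So F = 54.67 × 1.0160281 / 1.0021634 = 55.42635 (THB/CHF).
Invert for CHF per THB: 1 / 55.42635 = 0.018042.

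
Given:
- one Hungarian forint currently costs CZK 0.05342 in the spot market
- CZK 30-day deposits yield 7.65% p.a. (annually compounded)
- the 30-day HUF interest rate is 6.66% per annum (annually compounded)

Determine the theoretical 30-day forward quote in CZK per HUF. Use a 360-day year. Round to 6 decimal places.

T = 30/360 years.
CZK growth factor: (1 + 0.0765)^(30/360) = 1.0061618.
Growth of 1 HUF over T: (1 + 0.0666)^(30/360) = 1.0053875.
Forward (CZK per HUF) = 0.05342 × 1.0061618 / 1.0053875 = 0.05346114.

0.053461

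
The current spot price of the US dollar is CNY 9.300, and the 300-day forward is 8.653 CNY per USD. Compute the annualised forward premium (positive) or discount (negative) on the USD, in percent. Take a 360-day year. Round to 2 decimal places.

T = 300/360 years.
Period premium: (8.653 − 9.3)/9.3 = -0.0695699.
×(1/T) gives -8.35% p.a.

-8.35%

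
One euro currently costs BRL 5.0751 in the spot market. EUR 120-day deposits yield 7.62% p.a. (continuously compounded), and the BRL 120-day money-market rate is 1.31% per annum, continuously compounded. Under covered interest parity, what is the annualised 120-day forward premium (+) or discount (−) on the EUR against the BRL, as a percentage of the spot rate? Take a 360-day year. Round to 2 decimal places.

-6.24%

T = 120/360 years.
F = S · g_BRL/g_EUR = 5.0751 × 1.0043762/1.0257253 = 4.9694686.
Annualised premium = (F − S)/S × (1/T) = (4.9694686 − 5.0751)/5.0751 ÷ (120/360) = -6.24%.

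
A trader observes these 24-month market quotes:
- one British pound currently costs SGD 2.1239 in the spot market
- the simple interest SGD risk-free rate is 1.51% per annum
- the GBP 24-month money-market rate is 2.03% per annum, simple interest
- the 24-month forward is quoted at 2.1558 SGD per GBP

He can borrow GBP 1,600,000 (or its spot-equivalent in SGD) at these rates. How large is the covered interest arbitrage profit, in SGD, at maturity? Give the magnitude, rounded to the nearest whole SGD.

SGD 88,454

T = 2 years.
Invest the GBP and cover forward: 1,600,000 × 1.040600 × 2.1558 = SGD 3,589,320.77.
Convert at spot and invest in SGD: 1,600,000 × 2.1239 × 1.030200 = SGD 3,500,866.85.
The quoted forward overvalues GBP, so borrow SGD, buy GBP at spot, deposit the GBP at 2.03%, and sell the proceeds forward at 2.1558.
The gap between the two covered legs is SGD 88,454.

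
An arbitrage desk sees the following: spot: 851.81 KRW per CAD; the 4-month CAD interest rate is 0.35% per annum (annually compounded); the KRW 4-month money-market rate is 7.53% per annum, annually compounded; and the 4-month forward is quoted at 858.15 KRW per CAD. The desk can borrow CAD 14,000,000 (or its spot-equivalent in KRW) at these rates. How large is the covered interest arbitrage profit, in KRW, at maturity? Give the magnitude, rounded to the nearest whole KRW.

KRW 189,352,164

T = 4/12 years.
Invest the CAD and cover forward: 14,000,000 × 1.001165308196 × 858.15 = KRW 12,028,100,129.20.
Convert at spot and invest in KRW: 14,000,000 × 851.81 × 1.024495091401 = KRW 12,217,452,293.29.
The quoted forward undervalues CAD, so borrow CAD, convert to KRW at spot, deposit the KRW at 7.53%, and buy CAD forward at 858.15 to cover the loan.
Profit = 12,217,452,293.29 − 12,028,100,129.20 = KRW 189,352,164.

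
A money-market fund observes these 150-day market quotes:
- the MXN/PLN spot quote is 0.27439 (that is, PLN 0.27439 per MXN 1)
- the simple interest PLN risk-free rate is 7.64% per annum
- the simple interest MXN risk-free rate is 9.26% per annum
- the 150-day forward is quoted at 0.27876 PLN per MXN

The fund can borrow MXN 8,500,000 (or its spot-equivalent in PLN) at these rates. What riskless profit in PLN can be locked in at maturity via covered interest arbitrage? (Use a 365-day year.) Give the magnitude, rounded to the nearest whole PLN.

T = 150/365 years.
Keep in MXN, deliver into the forward: 8,500,000·1.038054795·0.27876 = PLN 2,459,629.31.
Swap to PLN now, deposit: 8,500,000·0.27439·1.03139726 = PLN 2,405,543.30.
The quoted forward overvalues MXN, so borrow PLN, buy MXN at spot, deposit the MXN at 9.26%, and sell the proceeds forward at 0.27876.
Profit = 2,459,629.31 − 2,405,543.30 = PLN 54,086.

PLN 54,086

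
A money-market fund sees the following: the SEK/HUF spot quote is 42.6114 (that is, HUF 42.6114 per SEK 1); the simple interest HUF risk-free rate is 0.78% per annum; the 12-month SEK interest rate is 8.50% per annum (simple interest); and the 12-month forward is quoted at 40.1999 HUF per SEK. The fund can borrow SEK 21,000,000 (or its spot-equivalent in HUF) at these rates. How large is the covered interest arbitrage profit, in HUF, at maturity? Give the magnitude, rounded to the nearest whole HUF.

HUF 14,135,574

T = 1 year.
Keep in SEK, deliver into the forward: 21,000,000·1.085000·40.1999 = HUF 915,954,721.50.
Swap to HUF now, deposit: 21,000,000·42.6114·1.007800 = HUF 901,819,147.32.
The quoted forward overvalues SEK, so borrow HUF, buy SEK at spot, deposit the SEK at 8.50%, and sell the proceeds forward at 40.1999.
Profit = 915,954,721.50 − 901,819,147.32 = HUF 14,135,574.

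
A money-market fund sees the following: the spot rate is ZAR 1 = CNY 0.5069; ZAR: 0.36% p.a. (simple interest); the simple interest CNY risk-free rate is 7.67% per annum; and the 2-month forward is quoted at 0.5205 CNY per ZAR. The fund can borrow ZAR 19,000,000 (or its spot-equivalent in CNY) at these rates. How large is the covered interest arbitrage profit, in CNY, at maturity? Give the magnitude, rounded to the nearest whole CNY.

T = 2/12 years.
Keep in ZAR, deliver into the forward: 19,000,000·1.000600·0.5205 = CNY 9,895,433.70.
Swap to CNY now, deposit: 19,000,000·0.5069·1.012783333 = CNY 9,754,217.56.
The quoted forward overvalues ZAR, so borrow CNY, buy ZAR at spot, deposit the ZAR at 0.36%, and sell the proceeds forward at 0.5205.
Profit = 9,895,433.70 − 9,754,217.56 = CNY 141,216.

CNY 141,216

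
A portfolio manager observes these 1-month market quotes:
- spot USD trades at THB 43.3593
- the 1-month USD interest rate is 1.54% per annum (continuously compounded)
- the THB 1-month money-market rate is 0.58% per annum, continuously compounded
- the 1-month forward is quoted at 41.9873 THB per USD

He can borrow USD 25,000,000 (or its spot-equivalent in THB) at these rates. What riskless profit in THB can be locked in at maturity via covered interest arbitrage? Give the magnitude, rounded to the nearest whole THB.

THB 33,476,094

T = 1/12 years.
Keep in USD, deliver into the forward: 25,000,000·1.001284157158·41.9873 = THB 1,051,030,457.30.
Swap to THB now, deposit: 25,000,000·43.3593·1.000483450158 = THB 1,084,506,551.51.
The quoted forward undervalues USD, so borrow USD, convert to THB at spot, deposit the THB at 0.58%, and buy USD forward at 41.9873 to cover the loan.
The gap between the two covered legs is THB 33,476,094.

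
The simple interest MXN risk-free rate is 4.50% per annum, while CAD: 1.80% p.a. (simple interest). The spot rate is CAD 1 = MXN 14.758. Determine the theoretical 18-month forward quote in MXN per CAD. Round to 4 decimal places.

15.3400

T = 18/12 years.
MXN growth factor: 1 + 0.0450×18/12 = 1.067500.
CAD growth factor: 1 + 0.0180×18/12 = 1.027000.
So F = 14.758 × 1.067500 / 1.027000 = 15.339985 (MXN/CAD).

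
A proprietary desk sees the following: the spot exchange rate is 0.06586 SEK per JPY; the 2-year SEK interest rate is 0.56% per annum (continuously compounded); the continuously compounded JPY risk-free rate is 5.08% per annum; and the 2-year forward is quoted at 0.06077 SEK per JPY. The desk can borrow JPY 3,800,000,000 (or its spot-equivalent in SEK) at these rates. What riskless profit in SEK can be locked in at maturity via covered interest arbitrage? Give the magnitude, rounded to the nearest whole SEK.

T = 2 years.
Invest the JPY and cover forward: 3,800,000,000 × 1.10694060692 × 0.06077 = SEK 255,621,366.59.
Convert at spot and invest in SEK: 3,800,000,000 × 0.06586 × 1.01126295481 = SEK 253,086,757.17.
The quoted forward overvalues JPY, so borrow SEK, buy JPY at spot, deposit the JPY at 5.08%, and sell the proceeds forward at 0.06077.
Arbitrage profit = |255,621,366.59 − 253,086,757.17| = SEK 2,534,609.

SEK 2,534,609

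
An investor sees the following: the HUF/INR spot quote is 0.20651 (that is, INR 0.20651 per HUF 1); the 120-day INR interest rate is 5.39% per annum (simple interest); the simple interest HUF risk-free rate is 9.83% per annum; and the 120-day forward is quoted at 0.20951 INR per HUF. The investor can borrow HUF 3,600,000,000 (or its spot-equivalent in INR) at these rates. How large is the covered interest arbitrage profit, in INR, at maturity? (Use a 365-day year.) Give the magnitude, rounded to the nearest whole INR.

INR 22,001,161

T = 120/365 years.
Route A — deposit HUF, sell forward: 3,600,000,000 × 1.03231780822 × 0.20951 = INR 778,611,254.40.
Route B — convert at spot, deposit INR: 3,600,000,000 × 0.20651 × 1.01772054795 = INR 756,610,093.29.
The quoted forward overvalues HUF, so borrow INR, buy HUF at spot, deposit the HUF at 9.83%, and sell the proceeds forward at 0.20951.
Profit = 778,611,254.40 − 756,610,093.29 = INR 22,001,161.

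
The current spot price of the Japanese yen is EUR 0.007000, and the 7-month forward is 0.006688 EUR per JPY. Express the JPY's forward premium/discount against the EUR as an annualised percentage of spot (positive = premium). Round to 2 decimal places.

-7.64%

T = 7/12 years.
(F − S)/S = (0.006688 − 0.007)/0.007 = -0.0445714.
×(1/T) gives -7.64% p.a.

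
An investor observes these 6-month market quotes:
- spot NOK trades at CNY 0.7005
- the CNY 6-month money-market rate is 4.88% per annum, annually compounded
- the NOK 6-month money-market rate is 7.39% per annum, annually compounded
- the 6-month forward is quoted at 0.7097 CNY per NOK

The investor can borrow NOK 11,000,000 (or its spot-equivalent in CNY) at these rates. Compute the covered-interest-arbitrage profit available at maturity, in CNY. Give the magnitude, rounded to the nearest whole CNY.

T = 6/12 years.
Invest the NOK and cover forward: 11,000,000 × 1.036291465 × 0.7097 = CNY 8,090,016.58.
Convert at spot and invest in CNY: 11,000,000 × 0.7005 × 1.024109369 = CNY 7,891,274.74.
The quoted forward overvalues NOK, so borrow CNY, buy NOK at spot, deposit the NOK at 7.39%, and sell the proceeds forward at 0.7097.
The gap between the two covered legs is CNY 198,742.

CNY 198,742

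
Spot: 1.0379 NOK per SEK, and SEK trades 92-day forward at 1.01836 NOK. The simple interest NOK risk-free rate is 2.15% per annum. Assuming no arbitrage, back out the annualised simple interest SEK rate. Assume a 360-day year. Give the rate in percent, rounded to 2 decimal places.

9.70%

T = 92/360 years.
CIP gives F = S · g_NOK/g_SEK, so g_NOK/g_SEK = 1.01836/1.0379 = 0.9811735.
The NOK side grows by 1 + 0.0215×92/360 = 1.0054944.
So the SEK growth factor = 1.0247876.
r = (1.0247876 − 1)/(92/360) = 0.096995 → 9.70%.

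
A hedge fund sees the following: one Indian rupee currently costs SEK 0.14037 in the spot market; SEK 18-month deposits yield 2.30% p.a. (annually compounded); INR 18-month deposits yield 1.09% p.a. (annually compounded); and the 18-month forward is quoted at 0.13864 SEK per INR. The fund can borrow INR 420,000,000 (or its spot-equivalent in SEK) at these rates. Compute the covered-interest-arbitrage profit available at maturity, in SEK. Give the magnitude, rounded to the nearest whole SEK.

SEK 1,817,582

T = 18/12 years.
Keep in INR, deliver into the forward: 420,000,000·1.0163944731·0.13864 = SEK 59,183,430.50.
Swap to SEK now, deposit: 420,000,000·0.14037·1.034697621 = SEK 61,001,012.13.
The quoted forward undervalues INR, so borrow INR, convert to SEK at spot, deposit the SEK at 2.30%, and buy INR forward at 0.13864 to cover the loan.
Arbitrage profit = |59,183,430.50 − 61,001,012.13| = SEK 1,817,582.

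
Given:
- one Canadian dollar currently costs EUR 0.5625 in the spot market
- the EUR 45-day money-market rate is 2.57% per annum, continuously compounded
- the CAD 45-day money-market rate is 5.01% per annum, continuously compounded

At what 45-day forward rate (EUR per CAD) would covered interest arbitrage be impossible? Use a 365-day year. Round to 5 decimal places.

T = 45/365 years.
EUR growth factor: e^(0.0257×45/365) = 1.0031735.
CAD accumulates by e^(0.0501×45/365) = 1.0061958.
So F = 0.5625 × 1.0031735 / 1.0061958 = 0.5608104 (EUR/CAD).

0.56081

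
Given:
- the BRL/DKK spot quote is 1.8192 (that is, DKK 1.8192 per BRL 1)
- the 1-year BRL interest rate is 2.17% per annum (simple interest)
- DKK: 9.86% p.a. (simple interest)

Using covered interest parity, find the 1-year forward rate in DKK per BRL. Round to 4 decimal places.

1.9561

T = 1 year.
DKK growth factor: 1 + 0.0986×1 = 1.098600.
BRL growth factor: 1 + 0.0217×1 = 1.021700.
So F = 1.8192 × 1.098600 / 1.021700 = 1.956125 (DKK/BRL).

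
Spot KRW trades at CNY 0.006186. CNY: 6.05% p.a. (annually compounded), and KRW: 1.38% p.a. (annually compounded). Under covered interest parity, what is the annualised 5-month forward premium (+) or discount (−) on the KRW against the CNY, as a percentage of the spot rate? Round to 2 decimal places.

+4.55%

T = 5/12 years.
No-arbitrage forward: 0.006186 × 1.0247772 / 1.005727 = 0.006303173 CNY/KRW.
(F − S)/S ÷ T = (0.006303173 − 0.006186)/0.006186/(5/12) = 0.045460 → 4.55%.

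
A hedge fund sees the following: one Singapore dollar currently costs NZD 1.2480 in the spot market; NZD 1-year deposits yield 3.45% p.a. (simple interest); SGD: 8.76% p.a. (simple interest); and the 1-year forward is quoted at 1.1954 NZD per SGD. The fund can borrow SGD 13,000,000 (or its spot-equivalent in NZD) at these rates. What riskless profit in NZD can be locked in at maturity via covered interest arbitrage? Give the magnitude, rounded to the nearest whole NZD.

T = 1 year.
Invest the SGD and cover forward: 13,000,000 × 1.087600 × 1.1954 = NZD 16,901,521.52.
Convert at spot and invest in NZD: 13,000,000 × 1.2480 × 1.034500 = NZD 16,783,728.00.
The quoted forward overvalues SGD, so borrow NZD, buy SGD at spot, deposit the SGD at 8.76%, and sell the proceeds forward at 1.1954.
Arbitrage profit = |16,901,521.52 − 16,783,728.00| = NZD 117,794.

NZD 117,794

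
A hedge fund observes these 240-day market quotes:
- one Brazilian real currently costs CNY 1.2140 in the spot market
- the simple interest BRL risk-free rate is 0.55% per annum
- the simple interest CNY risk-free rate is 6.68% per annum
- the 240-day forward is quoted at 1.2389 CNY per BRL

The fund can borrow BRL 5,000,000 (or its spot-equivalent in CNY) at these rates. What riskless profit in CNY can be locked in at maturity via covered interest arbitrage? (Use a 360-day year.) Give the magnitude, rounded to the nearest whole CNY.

T = 240/360 years.
Invest the BRL and cover forward: 5,000,000 × 1.003666667 × 1.2389 = CNY 6,217,213.17.
Convert at spot and invest in CNY: 5,000,000 × 1.2140 × 1.044533333 = CNY 6,340,317.33.
The quoted forward undervalues BRL, so borrow BRL, convert to CNY at spot, deposit the CNY at 6.68%, and buy BRL forward at 1.2389 to cover the loan.
Arbitrage profit = |6,217,213.17 − 6,340,317.33| = CNY 123,104.

CNY 123,104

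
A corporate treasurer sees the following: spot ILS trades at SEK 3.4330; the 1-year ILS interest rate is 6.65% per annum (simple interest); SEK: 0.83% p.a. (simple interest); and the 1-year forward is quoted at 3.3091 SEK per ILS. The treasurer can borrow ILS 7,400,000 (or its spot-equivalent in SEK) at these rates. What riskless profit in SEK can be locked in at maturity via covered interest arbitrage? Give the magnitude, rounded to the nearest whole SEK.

SEK 500,693

T = 1 year.
Keep in ILS, deliver into the forward: 7,400,000·1.066500·3.3091 = SEK 26,115,748.11.
Swap to SEK now, deposit: 7,400,000·3.4330·1.008300 = SEK 25,615,054.86.
The quoted forward overvalues ILS, so borrow SEK, buy ILS at spot, deposit the ILS at 6.65%, and sell the proceeds forward at 3.3091.
Profit = 26,115,748.11 − 25,615,054.86 = SEK 500,693.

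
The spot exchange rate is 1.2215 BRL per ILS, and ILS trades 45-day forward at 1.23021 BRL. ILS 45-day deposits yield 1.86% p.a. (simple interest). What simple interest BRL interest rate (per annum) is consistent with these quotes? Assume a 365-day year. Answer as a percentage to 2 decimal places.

7.66%

T = 45/365 years.
CIP gives F = S · g_BRL/g_ILS, so g_BRL/g_ILS = 1.23021/1.2215 = 1.0071306.
The ILS side grows by 1 + 0.0186×45/365 = 1.0022932.
So the BRL growth factor = 1.0094402.
r = (1.0094402 − 1)/(45/365) = 0.076571 → 7.66%.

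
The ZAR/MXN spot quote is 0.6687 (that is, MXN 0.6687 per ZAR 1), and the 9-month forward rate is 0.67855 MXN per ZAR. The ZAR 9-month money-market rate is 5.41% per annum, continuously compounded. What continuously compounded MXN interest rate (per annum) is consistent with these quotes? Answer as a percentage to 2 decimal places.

7.36%

T = 9/12 years.
F/S = 0.67855/0.6687 = 1.0147301 = (growth of MXN) / (growth of ZAR).
ZAR growth factor: e^(0.0541×9/12) = 1.0414094.
So the MXN growth factor = 1.0567495.
Take logs: ln 1.0567495 / (9/12) = 0.073597, so 7.36%.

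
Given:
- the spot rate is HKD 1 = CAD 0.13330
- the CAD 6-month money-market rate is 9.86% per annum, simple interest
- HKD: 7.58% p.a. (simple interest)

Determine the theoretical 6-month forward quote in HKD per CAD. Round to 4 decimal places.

T = 6/12 years.
Growth of 1 CAD over T: 1 + 0.0986×6/12 = 1.049300.
HKD accumulates by 1 + 0.0758×6/12 = 1.037900.
CIP: F = S · (grow CAD)/(grow HKD) = 0.1333 × 1.049300/1.037900 = 0.1347641 CAD per HKD.
Quoted the other way: 1/0.1347641 = 7.4204 HKD per CAD.

7.4204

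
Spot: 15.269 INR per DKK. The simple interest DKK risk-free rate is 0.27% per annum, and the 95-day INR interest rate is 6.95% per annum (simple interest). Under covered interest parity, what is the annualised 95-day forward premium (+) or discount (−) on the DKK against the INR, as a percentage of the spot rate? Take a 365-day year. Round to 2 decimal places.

+6.68%

T = 95/365 years.
F = S · g_INR/g_DKK = 15.269 × 1.018089/1.0007027 = 15.534285.
(F − S)/S ÷ T = (15.534285 − 15.269)/15.269/(95/365) = 0.066753 → 6.68%.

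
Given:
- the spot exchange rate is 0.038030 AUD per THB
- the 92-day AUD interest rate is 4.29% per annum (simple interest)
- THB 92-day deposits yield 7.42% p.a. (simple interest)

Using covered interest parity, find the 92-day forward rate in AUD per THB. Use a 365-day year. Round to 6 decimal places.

0.037735

T = 92/365 years.
AUD growth factor: 1 + 0.0429×92/365 = 1.0108132.
THB growth factor: 1 + 0.0742×92/365 = 1.0187025.
CIP: F = S · (grow AUD)/(grow THB) = 0.03803 × 1.0108132/1.0187025 = 0.03773548 AUD per THB.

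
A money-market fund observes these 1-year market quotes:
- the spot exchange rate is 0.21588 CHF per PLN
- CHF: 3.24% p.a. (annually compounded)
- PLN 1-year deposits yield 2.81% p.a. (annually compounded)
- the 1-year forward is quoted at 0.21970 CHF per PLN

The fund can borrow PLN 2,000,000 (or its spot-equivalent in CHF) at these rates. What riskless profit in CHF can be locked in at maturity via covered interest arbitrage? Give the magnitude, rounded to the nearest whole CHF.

CHF 5,998

T = 1 year.
Route A — deposit PLN, sell forward: 2,000,000 × 1.028100 × 0.21970 = CHF 451,747.14.
Route B — convert at spot, deposit CHF: 2,000,000 × 0.21588 × 1.032400 = CHF 445,749.02.
The quoted forward overvalues PLN, so borrow CHF, buy PLN at spot, deposit the PLN at 2.81%, and sell the proceeds forward at 0.21970.
The gap between the two covered legs is CHF 5,998.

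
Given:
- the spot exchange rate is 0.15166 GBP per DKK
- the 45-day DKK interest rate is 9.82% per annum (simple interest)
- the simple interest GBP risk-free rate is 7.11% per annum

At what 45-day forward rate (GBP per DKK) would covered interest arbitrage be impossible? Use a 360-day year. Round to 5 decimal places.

0.15115

T = 45/360 years.
GBP growth factor: 1 + 0.0711×45/360 = 1.0088875.
Growth of 1 DKK over T: 1 + 0.0982×45/360 = 1.012275.
CIP: F = S · (grow GBP)/(grow DKK) = 0.15166 × 1.0088875/1.012275 = 0.1511525 GBP per DKK.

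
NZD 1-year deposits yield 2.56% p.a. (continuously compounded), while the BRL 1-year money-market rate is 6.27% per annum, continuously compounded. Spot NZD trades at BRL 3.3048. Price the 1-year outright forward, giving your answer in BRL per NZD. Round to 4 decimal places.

3.4297

T = 1 year.
BRL growth factor: e^(0.0627×1) = 1.0647074.
NZD growth factor: e^(0.0256×1) = 1.0259305.
CIP: F = S · (grow BRL)/(grow NZD) = 3.3048 × 1.0647074/1.0259305 = 3.429711 BRL per NZD.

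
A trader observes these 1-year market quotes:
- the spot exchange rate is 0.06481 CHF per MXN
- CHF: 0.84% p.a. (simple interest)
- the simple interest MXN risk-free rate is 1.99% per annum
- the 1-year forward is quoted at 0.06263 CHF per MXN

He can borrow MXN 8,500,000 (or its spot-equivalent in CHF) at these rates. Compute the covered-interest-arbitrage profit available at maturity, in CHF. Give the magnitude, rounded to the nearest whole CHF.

CHF 12,564

T = 1 year.
Invest the MXN and cover forward: 8,500,000 × 1.019900 × 0.06263 = CHF 542,948.86.
Convert at spot and invest in CHF: 8,500,000 × 0.06481 × 1.008400 = CHF 555,512.43.
The quoted forward undervalues MXN, so borrow MXN, convert to CHF at spot, deposit the CHF at 0.84%, and buy MXN forward at 0.06263 to cover the loan.
The gap between the two covered legs is CHF 12,564.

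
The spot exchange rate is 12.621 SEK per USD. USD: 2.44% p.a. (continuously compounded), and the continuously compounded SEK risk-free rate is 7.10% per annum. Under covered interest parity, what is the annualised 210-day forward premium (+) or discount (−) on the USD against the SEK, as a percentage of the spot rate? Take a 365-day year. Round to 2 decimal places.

+4.72%

T = 210/365 years.
CIP forward (SEK per USD) = 12.621 × 1.0416951/1.0141374 = 12.963957.
Annualised premium = (F − S)/S × (1/T) = (12.963957 − 12.621)/12.621 ÷ (210/365) = 4.72%.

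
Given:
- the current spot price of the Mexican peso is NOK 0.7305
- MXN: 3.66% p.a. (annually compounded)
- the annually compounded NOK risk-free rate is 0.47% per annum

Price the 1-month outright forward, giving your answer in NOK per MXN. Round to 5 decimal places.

T = 1/12 years.
NOK growth factor: (1 + 0.0047)^(1/12) = 1.0003908.
MXN accumulates by (1 + 0.0366)^(1/12) = 1.003000.
CIP: F = S · (grow NOK)/(grow MXN) = 0.7305 × 1.0003908/1.003000 = 0.7285997 NOK per MXN.

0.72860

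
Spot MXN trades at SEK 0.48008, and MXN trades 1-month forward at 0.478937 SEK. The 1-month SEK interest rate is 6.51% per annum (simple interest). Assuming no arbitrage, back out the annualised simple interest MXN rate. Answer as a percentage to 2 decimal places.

T = 1/12 years.
CIP gives F = S · g_SEK/g_MXN, so g_SEK/g_MXN = 0.478937/0.48008 = 0.9976191.
SEK growth factor: 1 + 0.0651×1/12 = 1.005425.
That pins the MXN growth at 1.0078245.
(1.0078245 − 1)/T = 0.093894, i.e. 9.39%.

9.39%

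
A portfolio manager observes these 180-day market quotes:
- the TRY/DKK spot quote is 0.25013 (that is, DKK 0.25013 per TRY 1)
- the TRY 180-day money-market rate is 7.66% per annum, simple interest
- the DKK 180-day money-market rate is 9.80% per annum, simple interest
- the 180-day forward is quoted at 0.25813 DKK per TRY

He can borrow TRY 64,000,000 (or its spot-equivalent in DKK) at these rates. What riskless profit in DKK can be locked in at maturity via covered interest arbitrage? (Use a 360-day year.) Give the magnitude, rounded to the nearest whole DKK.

DKK 360,321

T = 180/360 years.
Route A — deposit TRY, sell forward: 64,000,000 × 1.038300 × 0.25813 = DKK 17,153,048.26.
Route B — convert at spot, deposit DKK: 64,000,000 × 0.25013 × 1.049000 = DKK 16,792,727.68.
The quoted forward overvalues TRY, so borrow DKK, buy TRY at spot, deposit the TRY at 7.66%, and sell the proceeds forward at 0.25813.
Profit = 17,153,048.26 − 16,792,727.68 = DKK 360,321.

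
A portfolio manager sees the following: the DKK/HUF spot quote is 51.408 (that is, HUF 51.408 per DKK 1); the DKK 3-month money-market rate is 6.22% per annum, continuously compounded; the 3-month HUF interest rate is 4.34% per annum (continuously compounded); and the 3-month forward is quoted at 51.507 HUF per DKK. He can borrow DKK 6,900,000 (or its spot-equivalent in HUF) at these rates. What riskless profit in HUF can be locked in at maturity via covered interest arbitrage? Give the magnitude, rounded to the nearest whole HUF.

HUF 2,383,121

T = 3/12 years.
Invest the DKK and cover forward: 6,900,000 × 1.01567153037 × 51.507 = HUF 360,967,935.25.
Convert at spot and invest in HUF: 6,900,000 × 51.408 × 1.01090907471 = HUF 358,584,814.62.
The quoted forward overvalues DKK, so borrow HUF, buy DKK at spot, deposit the DKK at 6.22%, and sell the proceeds forward at 51.507.
Arbitrage profit = |360,967,935.25 − 358,584,814.62| = HUF 2,383,121.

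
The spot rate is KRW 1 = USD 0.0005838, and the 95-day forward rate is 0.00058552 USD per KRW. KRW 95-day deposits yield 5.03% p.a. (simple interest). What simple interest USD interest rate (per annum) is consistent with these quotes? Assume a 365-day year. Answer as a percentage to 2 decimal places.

6.18%

T = 95/365 years.
CIP gives F = S · g_USD/g_KRW, so g_USD/g_KRW = 0.00058552/0.0005838 = 1.0029462.
KRW growth factor: 1 + 0.0503×95/365 = 1.0130918.
So the USD growth factor = 1.0160766.
r = (1.0160766 − 1)/(95/365) = 0.061768 → 6.18%.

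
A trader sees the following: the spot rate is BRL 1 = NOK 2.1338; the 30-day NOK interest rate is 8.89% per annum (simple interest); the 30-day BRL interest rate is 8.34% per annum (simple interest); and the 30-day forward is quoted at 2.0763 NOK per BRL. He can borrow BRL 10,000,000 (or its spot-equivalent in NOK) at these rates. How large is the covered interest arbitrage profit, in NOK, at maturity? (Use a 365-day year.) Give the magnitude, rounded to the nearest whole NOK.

T = 30/365 years.
Route A — deposit BRL, sell forward: 10,000,000 × 1.0068547945 × 2.0763 = NOK 20,905,326.10.
Route B — convert at spot, deposit NOK: 10,000,000 × 2.1338 × 1.0073068493 = NOK 21,493,913.55.
The quoted forward undervalues BRL, so borrow BRL, convert to NOK at spot, deposit the NOK at 8.89%, and buy BRL forward at 2.0763 to cover the loan.
The gap between the two covered legs is NOK 588,587.

NOK 588,587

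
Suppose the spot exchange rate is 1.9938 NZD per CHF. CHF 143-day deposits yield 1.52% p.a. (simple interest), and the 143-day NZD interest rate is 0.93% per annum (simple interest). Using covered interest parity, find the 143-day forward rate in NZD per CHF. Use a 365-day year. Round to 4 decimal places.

1.9892

T = 143/365 years.
Growth of 1 NZD over T: 1 + 0.0093×143/365 = 1.0036436.
CHF growth factor: 1 + 0.0152×143/365 = 1.0059551.
CIP: F = S · (grow NZD)/(grow CHF) = 1.9938 × 1.0036436/1.0059551 = 1.989219 NZD per CHF.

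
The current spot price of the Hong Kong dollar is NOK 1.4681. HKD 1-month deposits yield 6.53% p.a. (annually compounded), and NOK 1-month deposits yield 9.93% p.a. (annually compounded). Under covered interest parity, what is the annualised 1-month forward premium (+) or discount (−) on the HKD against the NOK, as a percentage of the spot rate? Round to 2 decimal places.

+3.15%

T = 1/12 years.
F = S · g_NOK/g_HKD = 1.4681 × 1.0079207/1.0052853 = 1.4719487.
Annualised premium = (F − S)/S × (1/T) = (1.4719487 − 1.4681)/1.4681 ÷ (1/12) = 3.15%.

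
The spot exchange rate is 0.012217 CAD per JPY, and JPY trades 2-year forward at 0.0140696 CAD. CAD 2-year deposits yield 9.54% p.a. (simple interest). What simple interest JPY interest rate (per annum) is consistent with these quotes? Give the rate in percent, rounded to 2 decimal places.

1.70%

T = 2 years.
CIP gives F = S · g_CAD/g_JPY, so g_CAD/g_JPY = 0.0140696/0.012217 = 1.1516412.
CAD growth factor: 1 + 0.0954×2 = 1.190800.
Hence g_JPY = 1.0340026.
r = (1.0340026 − 1)/2 = 0.017001 → 1.70%.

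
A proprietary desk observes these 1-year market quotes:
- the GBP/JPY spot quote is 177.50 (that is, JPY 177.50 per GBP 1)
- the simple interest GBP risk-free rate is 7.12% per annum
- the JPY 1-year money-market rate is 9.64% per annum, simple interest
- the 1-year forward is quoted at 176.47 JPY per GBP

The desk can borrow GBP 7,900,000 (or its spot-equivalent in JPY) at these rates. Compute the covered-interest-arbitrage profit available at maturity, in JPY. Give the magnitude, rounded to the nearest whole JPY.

T = 1 year.
Keep in GBP, deliver into the forward: 7,900,000·1.071200·176.47 = JPY 1,493,373,845.60.
Swap to JPY now, deposit: 7,900,000·177.50·1.096400 = JPY 1,537,426,900.00.
The quoted forward undervalues GBP, so borrow GBP, convert to JPY at spot, deposit the JPY at 9.64%, and buy GBP forward at 176.47 to cover the loan.
The gap between the two covered legs is JPY 44,053,054.

JPY 44,053,054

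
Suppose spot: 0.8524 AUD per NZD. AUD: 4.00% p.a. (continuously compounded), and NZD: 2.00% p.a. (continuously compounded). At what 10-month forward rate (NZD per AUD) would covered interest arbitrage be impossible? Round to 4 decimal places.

T = 10/12 years.
AUD accumulates by e^(0.0400×10/12) = 1.0338951.
NZD accumulates by e^(0.0200×10/12) = 1.0168063.
Forward (AUD per NZD) = 0.8524 × 1.0338951 / 1.0168063 = 0.8667257.
Quoted the other way: 1/0.8667257 = 1.1538 NZD per AUD.

1.1538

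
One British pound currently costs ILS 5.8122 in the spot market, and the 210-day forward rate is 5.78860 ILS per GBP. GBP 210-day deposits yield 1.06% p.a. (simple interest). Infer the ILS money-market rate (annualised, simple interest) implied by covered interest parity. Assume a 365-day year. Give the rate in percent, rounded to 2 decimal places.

T = 210/365 years.
By CIP, F/S equals the ILS-to-GBP growth ratio: 5.7886/5.8122 = 0.9959396.
GBP growth factor: 1 + 0.0106×210/365 = 1.0060986.
That pins the ILS growth at 1.0020134.
(1.0020134 − 1)/T = 0.003499, i.e. 0.35%.

0.35%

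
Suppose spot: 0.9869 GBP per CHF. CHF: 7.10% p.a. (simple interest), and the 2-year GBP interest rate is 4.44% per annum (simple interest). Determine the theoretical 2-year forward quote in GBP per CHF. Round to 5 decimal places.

0.94093

T = 2 years.
GBP accumulates by 1 + 0.0444×2 = 1.088800.
CHF growth factor: 1 + 0.0710×2 = 1.142000.
Forward (GBP per CHF) = 0.9869 × 1.088800 / 1.142000 = 0.9409253.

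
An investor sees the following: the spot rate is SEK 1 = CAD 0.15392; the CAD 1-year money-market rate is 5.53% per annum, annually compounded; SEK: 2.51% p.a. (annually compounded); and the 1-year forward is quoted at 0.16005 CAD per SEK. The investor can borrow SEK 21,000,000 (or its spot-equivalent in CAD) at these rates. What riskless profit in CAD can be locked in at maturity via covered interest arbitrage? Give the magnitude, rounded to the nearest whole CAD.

T = 1 year.
Invest the SEK and cover forward: 21,000,000 × 1.025100 × 0.16005 = CAD 3,445,412.36.
Convert at spot and invest in CAD: 21,000,000 × 0.15392 × 1.055300 = CAD 3,411,067.30.
The quoted forward overvalues SEK, so borrow CAD, buy SEK at spot, deposit the SEK at 2.51%, and sell the proceeds forward at 0.16005.
The gap between the two covered legs is CAD 34,345.

CAD 34,345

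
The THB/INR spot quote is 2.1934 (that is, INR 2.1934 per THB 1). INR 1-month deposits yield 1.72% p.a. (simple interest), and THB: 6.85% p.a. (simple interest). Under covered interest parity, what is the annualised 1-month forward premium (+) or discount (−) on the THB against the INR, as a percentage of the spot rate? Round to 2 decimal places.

-5.10%

T = 1/12 years.
F = S · g_INR/g_THB = 2.1934 × 1.0014333/1.0057083 = 2.1840764.
(F − S)/S ÷ T = (2.1840764 − 2.1934)/2.1934/(1/12) = -0.051009 → -5.10%.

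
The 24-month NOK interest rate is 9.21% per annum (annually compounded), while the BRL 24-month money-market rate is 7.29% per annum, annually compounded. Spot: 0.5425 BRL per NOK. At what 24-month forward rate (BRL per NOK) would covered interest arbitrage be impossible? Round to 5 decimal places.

0.52359

T = 2 years.
BRL growth factor: (1 + 0.0729)^2 = 1.1511144.
Growth of 1 NOK over T: (1 + 0.0921)^2 = 1.1926824.
Forward (BRL per NOK) = 0.5425 × 1.1511144 / 1.1926824 = 0.5235925.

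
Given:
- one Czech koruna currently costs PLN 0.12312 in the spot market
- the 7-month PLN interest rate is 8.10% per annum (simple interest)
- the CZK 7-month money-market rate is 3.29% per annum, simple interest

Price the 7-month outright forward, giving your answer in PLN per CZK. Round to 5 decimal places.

T = 7/12 years.
Growth of 1 PLN over T: 1 + 0.0810×7/12 = 1.047250.
CZK accumulates by 1 + 0.0329×7/12 = 1.0191917.
Forward (PLN per CZK) = 0.12312 × 1.047250 / 1.0191917 = 0.1265095.

0.12651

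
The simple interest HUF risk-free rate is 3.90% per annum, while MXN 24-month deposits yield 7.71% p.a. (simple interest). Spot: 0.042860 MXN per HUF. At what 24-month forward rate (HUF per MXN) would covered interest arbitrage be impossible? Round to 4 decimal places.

21.7914

T = 2 years.
Growth of 1 MXN over T: 1 + 0.0771×2 = 1.154200.
HUF accumulates by 1 + 0.0390×2 = 1.078000.
Forward (MXN per HUF) = 0.04286 × 1.154200 / 1.078000 = 0.045889622.
Quoted the other way: 1/0.045889622 = 21.7914 HUF per MXN.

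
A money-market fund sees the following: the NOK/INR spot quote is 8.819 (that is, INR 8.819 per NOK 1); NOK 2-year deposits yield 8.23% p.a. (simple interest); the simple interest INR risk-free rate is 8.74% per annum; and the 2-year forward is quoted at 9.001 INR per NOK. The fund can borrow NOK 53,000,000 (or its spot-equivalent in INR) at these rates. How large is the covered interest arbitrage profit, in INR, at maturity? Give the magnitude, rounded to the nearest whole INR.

INR 6,466,180

T = 2 years.
Keep in NOK, deliver into the forward: 53,000,000·1.164600·9.001 = INR 555,575,923.80.
Swap to INR now, deposit: 53,000,000·8.819·1.174800 = INR 549,109,743.60.
The quoted forward overvalues NOK, so borrow INR, buy NOK at spot, deposit the NOK at 8.23%, and sell the proceeds forward at 9.001.
The gap between the two covered legs is INR 6,466,180.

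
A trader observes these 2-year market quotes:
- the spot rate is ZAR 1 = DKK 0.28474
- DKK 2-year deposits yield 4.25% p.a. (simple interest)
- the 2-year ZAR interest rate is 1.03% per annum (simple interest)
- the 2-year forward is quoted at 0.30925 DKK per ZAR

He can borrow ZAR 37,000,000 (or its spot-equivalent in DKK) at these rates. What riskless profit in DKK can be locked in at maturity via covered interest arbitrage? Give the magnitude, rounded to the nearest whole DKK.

DKK 247,073

T = 2 years.
Route A — deposit ZAR, sell forward: 37,000,000 × 1.020600 × 0.30925 = DKK 11,677,960.35.
Route B — convert at spot, deposit DKK: 37,000,000 × 0.28474 × 1.085000 = DKK 11,430,887.30.
The quoted forward overvalues ZAR, so borrow DKK, buy ZAR at spot, deposit the ZAR at 1.03%, and sell the proceeds forward at 0.30925.
Profit = 11,677,960.35 − 11,430,887.30 = DKK 247,073.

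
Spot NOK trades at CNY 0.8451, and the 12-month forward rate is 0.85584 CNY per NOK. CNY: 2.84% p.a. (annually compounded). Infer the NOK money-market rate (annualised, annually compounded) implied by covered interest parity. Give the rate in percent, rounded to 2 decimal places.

T = 1 year.
CIP gives F = S · g_CNY/g_NOK, so g_CNY/g_NOK = 0.85584/0.8451 = 1.0127086.
The CNY side grows by (1 + 0.0284)^1 = 1.028400.
So the NOK growth factor = 1.0154945.
Annualise: 1.0154945^(1/1) − 1 = 0.015494 = 1.55%.

1.55%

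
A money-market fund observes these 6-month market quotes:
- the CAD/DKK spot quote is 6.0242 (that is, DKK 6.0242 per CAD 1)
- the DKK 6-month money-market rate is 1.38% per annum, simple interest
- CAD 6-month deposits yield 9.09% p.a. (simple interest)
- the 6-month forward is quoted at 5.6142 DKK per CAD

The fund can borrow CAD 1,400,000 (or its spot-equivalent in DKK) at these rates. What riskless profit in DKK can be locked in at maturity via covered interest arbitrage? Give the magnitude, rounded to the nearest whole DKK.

DKK 274,962

T = 6/12 years.
Keep in CAD, deliver into the forward: 1,400,000·1.045450·5.6142 = DKK 8,217,111.55.
Swap to DKK now, deposit: 1,400,000·6.0242·1.006900 = DKK 8,492,073.77.
The quoted forward undervalues CAD, so borrow CAD, convert to DKK at spot, deposit the DKK at 1.38%, and buy CAD forward at 5.6142 to cover the loan.
Profit = 8,492,073.77 − 8,217,111.55 = DKK 274,962.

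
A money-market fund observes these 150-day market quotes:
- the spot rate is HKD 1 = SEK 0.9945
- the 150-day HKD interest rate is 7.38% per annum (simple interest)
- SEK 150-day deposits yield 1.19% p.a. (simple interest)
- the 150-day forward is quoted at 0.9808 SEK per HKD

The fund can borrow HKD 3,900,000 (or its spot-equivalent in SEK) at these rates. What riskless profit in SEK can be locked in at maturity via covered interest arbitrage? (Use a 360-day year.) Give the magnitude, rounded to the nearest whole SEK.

SEK 44,961

T = 150/360 years.
Route A — deposit HKD, sell forward: 3,900,000 × 1.030750 × 0.9808 = SEK 3,942,742.44.
Route B — convert at spot, deposit SEK: 3,900,000 × 0.9945 × 1.004958333 = SEK 3,897,781.14.
The quoted forward overvalues HKD, so borrow SEK, buy HKD at spot, deposit the HKD at 7.38%, and sell the proceeds forward at 0.9808.
Arbitrage profit = |3,942,742.44 − 3,897,781.14| = SEK 44,961.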